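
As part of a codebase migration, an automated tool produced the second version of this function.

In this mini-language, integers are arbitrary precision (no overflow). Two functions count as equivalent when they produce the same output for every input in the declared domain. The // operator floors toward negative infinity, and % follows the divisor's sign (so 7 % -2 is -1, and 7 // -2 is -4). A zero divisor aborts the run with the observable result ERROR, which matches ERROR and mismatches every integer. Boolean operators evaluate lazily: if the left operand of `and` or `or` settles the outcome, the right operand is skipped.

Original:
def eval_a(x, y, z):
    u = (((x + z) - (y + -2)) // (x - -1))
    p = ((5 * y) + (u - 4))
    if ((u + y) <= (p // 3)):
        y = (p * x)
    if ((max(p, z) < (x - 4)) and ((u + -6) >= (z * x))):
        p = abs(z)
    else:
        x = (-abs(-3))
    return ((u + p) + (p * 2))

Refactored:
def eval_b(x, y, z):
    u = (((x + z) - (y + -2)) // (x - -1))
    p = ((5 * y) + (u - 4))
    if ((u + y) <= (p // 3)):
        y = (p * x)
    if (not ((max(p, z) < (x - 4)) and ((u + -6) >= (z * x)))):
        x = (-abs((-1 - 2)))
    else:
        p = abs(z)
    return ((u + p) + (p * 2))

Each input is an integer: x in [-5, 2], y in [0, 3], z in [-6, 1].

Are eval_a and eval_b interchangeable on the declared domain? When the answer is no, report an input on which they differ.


Comparing the listings, the differences include: constant usage differs; and arithmetic usage differs; and boolean connective usage differs.
One worked example (x=-3, y=2, z=-2) — eval_a: u becomes 2; next p becomes 8; next ((u + y) <= (p // 3)) evaluates to false; next ((max(p, z) < (x - 4)) and ((u + -6) >= (z * x))) evaluates to false; next x becomes -3; next final value 26; eval_b: u becomes 2; next p becomes 8; next ((u + y) <= (p // 3)) evaluates to false; next (not ((max(p, z) < (x - 4)) and ((u + -6) >= (z * x)))) evaluates to true; next x becomes -3; next final value 26; agreement on 26.
Checked all 256 inputs in the declared domain: the outputs agree on every one.
verdict: equivalent


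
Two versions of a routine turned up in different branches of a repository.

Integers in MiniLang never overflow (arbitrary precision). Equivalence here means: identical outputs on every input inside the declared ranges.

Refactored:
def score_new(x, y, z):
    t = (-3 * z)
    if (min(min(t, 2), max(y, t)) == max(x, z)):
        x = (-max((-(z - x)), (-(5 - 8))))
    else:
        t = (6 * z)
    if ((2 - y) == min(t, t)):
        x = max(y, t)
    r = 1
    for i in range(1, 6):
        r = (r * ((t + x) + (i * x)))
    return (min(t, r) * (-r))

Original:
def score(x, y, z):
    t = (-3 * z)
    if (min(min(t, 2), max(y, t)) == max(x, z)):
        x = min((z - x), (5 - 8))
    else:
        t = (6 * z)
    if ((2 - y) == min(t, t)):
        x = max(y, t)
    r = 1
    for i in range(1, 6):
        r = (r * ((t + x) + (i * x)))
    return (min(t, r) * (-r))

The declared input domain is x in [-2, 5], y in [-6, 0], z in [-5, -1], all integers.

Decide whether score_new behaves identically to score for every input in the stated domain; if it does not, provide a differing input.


Behavior is preserved: although min/max/abs usage differs, the outputs never diverge.
As a probe, take x=3, y=-1, z=-1: score runs t := 3 | (min(min(t, 2), max(y, t)) == max(x, z)): false | t := -6 | ((2 - y) == min(t, t)): false | r := 1 | iter i=1: | r := 0 | iter i=2: | r := 0 | iter i=3: | r := 0 | iter i=4: | r := 0 | iter i=5: | r := 0 | result 0; score_new runs t := 3 | (min(min(t, 2), max(y, t)) == max(x, z)): false | t := -6 | ((2 - y) == min(t, t)): false | r := 1 | iter i=1: | r := 0 | iter i=2: | r := 0 | iter i=3: | r := 0 | iter i=4: | r := 0 | iter i=5: | r := 0 | result 0; both end at 0.
Across all 280 domain points the two functions coincide.
verdict: equivalent


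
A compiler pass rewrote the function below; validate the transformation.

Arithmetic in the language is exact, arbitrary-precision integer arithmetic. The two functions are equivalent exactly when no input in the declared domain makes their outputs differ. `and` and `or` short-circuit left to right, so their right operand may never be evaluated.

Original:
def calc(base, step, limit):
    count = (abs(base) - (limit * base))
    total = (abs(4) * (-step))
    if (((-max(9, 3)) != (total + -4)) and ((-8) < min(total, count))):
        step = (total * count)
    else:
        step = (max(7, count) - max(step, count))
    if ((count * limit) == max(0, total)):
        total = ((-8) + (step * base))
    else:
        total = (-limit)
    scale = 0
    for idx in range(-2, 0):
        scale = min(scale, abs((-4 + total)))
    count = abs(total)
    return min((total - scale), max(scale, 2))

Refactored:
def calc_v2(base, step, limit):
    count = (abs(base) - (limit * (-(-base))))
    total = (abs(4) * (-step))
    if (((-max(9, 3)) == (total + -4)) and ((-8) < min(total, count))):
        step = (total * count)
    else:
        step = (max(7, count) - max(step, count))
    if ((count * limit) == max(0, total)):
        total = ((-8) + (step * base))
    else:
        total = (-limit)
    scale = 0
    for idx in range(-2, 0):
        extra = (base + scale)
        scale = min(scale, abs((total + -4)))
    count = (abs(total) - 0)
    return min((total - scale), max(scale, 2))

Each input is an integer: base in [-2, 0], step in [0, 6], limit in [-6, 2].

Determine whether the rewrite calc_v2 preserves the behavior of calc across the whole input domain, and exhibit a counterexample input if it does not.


Evaluate both at base=-2, step=0, limit=-1.
calc: count becomes 0; next total becomes 0; next (((-max(9, 3)) != (total + -4)) and ((-8) < min(total, count))) evaluates to true; next step becomes 0; next ((count * limit) == max(0, total)) evaluates to true; next total becomes -8; next scale becomes 0; next at idx=-2:; next scale becomes 0; next at idx=-1:; next scale becomes 0; next count becomes 8; next final value -8
calc_v2: count becomes 0; next total becomes 0; next (((-max(9, 3)) == (total + -4)) and ((-8) < min(total, count))) evaluates to false; next step becomes 7; next ((count * limit) == max(0, total)) evaluates to true; next total becomes -22; next scale becomes 0; next at idx=-2:; next extra becomes -2; next scale becomes 0; next at idx=-1:; next extra becomes -2; next scale becomes 0; next count becomes 22; next final value -22
-8 against -22: the behavior changed.
verdict: not equivalent; witness: base=-2, step=0, limit=-1


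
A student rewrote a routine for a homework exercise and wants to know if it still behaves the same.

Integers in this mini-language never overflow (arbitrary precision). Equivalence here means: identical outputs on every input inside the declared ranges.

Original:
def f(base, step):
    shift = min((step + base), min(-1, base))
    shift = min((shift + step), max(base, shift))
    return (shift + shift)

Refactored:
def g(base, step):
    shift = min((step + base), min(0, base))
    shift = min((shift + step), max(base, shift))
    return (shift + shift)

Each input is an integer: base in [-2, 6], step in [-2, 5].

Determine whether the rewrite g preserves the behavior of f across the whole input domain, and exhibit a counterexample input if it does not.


There is a counterexample at base=0, step=0: -2 on one side, 0 on the other.
f: shift = -1; shift = -1; return -2
g: shift = 0; shift = 0; return 0
verdict: not equivalent; witness: base=0, step=0


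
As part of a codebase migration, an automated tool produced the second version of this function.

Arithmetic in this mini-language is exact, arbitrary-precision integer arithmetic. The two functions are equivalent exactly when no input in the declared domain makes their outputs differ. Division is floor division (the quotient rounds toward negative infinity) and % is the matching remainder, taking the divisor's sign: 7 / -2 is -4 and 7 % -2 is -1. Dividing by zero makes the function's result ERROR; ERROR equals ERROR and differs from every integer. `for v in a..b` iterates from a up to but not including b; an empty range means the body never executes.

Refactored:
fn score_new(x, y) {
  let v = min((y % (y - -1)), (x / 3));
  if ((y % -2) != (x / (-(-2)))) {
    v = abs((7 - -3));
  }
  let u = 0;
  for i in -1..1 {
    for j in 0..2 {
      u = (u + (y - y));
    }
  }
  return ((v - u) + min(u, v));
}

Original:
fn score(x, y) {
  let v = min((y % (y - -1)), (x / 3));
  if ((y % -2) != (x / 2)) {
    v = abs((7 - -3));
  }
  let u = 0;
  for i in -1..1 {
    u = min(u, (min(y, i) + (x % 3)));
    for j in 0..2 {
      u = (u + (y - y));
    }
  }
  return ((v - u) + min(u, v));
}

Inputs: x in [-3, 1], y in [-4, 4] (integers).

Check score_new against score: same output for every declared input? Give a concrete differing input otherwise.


The rewrite breaks on x=-2, y=-3, where the results are -1 and -2.
score: v = -1; ((y % -2) != (x / 2)) -> false; u = 0; [i=-1]; u = -2; [j=0]; u = -2; [j=1]; u = -2; [i=0]; u = -2; [j=0]; u = -2; [j=1]; u = -2; return -1
score_new: v = -1; ((y % -2) != (x / (-(-2)))) -> false; u = 0; [i=-1]; [j=0]; u = 0; [j=1]; u = 0; [i=0]; [j=0]; u = 0; [j=1]; u = 0; return -2
verdict: not equivalent; witness: x=-2, y=-3


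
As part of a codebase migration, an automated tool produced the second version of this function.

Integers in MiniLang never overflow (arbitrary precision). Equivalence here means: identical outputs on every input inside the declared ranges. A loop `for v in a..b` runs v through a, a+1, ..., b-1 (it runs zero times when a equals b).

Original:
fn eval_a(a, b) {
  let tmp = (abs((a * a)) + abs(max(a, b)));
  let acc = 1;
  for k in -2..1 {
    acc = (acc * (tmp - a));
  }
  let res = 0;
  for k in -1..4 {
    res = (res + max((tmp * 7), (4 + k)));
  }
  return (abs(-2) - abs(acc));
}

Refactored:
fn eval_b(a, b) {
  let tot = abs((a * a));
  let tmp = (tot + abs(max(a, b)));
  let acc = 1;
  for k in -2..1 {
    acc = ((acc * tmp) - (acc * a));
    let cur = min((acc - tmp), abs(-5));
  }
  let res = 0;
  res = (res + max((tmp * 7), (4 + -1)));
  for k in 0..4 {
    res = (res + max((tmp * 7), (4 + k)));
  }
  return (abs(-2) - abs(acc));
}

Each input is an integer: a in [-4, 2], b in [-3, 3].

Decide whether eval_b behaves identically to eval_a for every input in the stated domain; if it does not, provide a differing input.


Side by side, the visible changes include: arithmetic usage differs; local variable names differ; loop structure differs; min/max/abs usage differs; statement counts differ; constant usage differs.
As a probe, take a=2, b=-1: eval_a runs tmp=6, then acc=1, then (k=-2), then acc=4, then (k=-1), then acc=16, then (k=0), then acc=64, then res=0, then (k=-1), then res=42, then (k=0), then res=84, then (k=1), then res=126, then (k=2), then res=168, then (k=3), then res=210, then returns -62; eval_b runs tot=4, then tmp=6, then acc=1, then (k=-2), then acc=4, then cur=-2, then (k=-1), then acc=16, then cur=5, then (k=0), then acc=64, then cur=5, then res=0, then res=42, then (k=0), then res=84, then (k=1), then res=126, then (k=2), then res=168, then (k=3), then res=210, then returns -62; both end at -62.
Checked all 49 inputs in the declared domain: the outputs agree on every one.
verdict: equivalent


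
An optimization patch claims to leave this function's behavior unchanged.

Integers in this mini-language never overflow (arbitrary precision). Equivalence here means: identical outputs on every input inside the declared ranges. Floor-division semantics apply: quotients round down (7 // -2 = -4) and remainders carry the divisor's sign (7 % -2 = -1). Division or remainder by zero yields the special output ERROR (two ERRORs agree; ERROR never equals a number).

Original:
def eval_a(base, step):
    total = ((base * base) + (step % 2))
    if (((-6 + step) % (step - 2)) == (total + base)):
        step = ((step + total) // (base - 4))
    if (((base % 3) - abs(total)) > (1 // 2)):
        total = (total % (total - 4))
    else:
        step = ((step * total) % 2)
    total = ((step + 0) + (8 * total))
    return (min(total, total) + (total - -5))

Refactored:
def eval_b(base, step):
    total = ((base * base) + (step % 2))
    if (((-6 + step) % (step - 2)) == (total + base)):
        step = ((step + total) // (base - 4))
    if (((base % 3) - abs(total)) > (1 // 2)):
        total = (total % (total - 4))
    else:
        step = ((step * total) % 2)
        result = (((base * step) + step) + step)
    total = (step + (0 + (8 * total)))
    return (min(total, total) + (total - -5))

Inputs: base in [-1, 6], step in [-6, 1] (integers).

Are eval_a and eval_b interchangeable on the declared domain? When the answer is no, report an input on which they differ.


Although local variable names differ; also arithmetic usage differs; also statement counts differ, 64/64 inputs agree.
verdict: equivalent


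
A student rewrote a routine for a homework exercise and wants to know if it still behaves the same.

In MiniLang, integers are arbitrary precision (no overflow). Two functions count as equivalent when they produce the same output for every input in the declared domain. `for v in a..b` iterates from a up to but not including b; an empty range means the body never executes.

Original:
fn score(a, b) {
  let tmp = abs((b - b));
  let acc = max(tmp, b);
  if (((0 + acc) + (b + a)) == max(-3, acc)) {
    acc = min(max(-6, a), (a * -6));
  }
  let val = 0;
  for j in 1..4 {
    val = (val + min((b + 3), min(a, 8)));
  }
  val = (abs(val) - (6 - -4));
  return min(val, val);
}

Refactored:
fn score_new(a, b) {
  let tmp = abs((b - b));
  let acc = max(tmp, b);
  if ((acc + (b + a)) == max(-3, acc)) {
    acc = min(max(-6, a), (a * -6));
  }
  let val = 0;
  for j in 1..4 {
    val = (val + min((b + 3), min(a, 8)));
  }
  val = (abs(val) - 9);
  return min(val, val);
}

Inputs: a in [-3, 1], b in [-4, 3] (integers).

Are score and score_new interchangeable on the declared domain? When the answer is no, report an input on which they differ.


Try a=-3, b=-4.
score: tmp becomes 0; next acc becomes 0; next (((0 + acc) + (b + a)) == max(-3, acc)) evaluates to false; next val becomes 0; next at j=1:; next val becomes -3; next at j=2:; next val becomes -6; next at j=3:; next val becomes -9; next val becomes -1; next final value -1
score_new: tmp becomes 0; next acc becomes 0; next ((acc + (b + a)) == max(-3, acc)) evaluates to false; next val becomes 0; next at j=1:; next val becomes -3; next at j=2:; next val becomes -6; next at j=3:; next val becomes -9; next val becomes 0; next final value 0
-1 vs 0 — the two versions disagree here.
verdict: not equivalent; witness: a=-3, b=-4


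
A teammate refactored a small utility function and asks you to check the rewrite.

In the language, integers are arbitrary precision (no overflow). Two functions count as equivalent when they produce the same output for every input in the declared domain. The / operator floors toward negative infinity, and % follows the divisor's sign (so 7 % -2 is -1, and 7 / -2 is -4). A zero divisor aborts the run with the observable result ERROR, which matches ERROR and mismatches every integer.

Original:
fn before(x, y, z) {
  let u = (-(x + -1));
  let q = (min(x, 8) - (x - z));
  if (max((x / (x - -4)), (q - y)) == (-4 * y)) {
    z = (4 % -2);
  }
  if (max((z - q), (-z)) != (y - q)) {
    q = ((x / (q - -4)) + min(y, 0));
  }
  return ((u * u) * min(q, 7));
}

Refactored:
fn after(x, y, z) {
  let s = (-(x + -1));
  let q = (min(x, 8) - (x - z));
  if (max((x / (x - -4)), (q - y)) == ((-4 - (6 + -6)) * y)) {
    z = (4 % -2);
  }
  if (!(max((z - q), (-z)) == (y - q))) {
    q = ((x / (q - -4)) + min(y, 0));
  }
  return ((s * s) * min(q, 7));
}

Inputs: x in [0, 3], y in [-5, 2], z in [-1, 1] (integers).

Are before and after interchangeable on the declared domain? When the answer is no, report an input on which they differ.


The two versions differ — the changes include local variable names differ; and constant usage differs; and arithmetic usage differs; and comparison usage differs; and boolean connective usage differs.
One worked example (x=2, y=-5, z=0) — before: u := -1 | q := 0 | (max((x / (x - -4)), (q - y)) == (-4 * y)): false | (max((z - q), (-z)) != (y - q)): true | q := -5 | result -5; after: s := -1 | q := 0 | (max((x / (x - -4)), (q - y)) == ((-4 - (6 + -6)) * y)): false | (!(max((z - q), (-z)) == (y - q))): true | q := -5 | result -5; agreement on -5.
Sweeping the whole domain (96 inputs) finds no disagreement.
verdict: equivalent


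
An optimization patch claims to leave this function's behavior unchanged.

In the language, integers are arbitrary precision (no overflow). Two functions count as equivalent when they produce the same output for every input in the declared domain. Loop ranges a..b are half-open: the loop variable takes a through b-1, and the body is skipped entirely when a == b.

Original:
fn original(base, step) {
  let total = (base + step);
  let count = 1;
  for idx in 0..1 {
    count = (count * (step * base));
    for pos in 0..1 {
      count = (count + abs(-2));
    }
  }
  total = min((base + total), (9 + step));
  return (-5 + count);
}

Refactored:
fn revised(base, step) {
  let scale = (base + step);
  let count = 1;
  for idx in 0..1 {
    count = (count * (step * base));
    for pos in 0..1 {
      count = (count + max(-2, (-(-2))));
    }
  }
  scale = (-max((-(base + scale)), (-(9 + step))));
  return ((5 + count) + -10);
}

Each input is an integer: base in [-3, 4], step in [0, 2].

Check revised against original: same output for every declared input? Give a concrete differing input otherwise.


Differences: local variable names differ; min/max/abs usage differs; constant usage differs; arithmetic usage differs — yet all 24 inputs agree.
verdict: equivalent


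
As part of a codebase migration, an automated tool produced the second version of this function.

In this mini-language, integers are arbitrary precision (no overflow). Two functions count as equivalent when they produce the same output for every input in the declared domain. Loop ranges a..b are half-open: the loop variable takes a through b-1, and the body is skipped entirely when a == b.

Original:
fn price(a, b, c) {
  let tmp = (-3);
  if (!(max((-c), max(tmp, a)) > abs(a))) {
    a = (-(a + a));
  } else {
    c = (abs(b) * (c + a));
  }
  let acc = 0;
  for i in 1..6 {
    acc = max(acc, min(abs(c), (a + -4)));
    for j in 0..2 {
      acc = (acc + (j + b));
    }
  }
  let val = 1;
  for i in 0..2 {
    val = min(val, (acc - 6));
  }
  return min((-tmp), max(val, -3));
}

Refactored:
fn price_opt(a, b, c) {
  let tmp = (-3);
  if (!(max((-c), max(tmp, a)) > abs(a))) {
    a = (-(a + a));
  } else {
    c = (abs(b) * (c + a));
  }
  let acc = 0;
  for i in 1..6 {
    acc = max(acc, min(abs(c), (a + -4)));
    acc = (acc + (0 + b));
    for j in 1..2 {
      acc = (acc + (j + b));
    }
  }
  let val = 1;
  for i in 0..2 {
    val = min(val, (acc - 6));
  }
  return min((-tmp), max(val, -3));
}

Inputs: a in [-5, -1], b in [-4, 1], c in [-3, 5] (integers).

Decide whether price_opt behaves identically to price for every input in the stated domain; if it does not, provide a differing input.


The two versions differ — the changes include arithmetic usage differs, plus statement counts differ, plus constant usage differs, plus loop structure differs.
Spot check at a=-5, b=1, c=-3 — price: tmp = -3; (!(max((-c), max(tmp, a)) > abs(a))) -> true; a = 10; acc = 0; [i=1]; acc = 3; [j=0]; acc = 4; [j=1]; acc = 6; [i=2]; acc = 6; [j=0]; acc = 7; [j=1]; acc = 9; [i=3]; acc = 9; [j=0]; acc = 10; [j=1]; acc = 12; [i=4]; acc = 12; [j=0]; acc = 13; [j=1]; acc = 15; [i=5]; acc = 15; [j=0]; acc = 16; [j=1]; acc = 18; val = 1; [i=0]; val = 1; [i=1]; val = 1; return 1. price_opt: tmp = -3; (!(max((-c), max(tmp, a)) > abs(a))) -> true; a = 10; acc = 0; [i=1]; acc = 3; acc = 4; [j=1]; acc = 6; [i=2]; acc = 6; acc = 7; [j=1]; acc = 9; [i=3]; acc = 9; acc = 10; [j=1]; acc = 12; [i=4]; acc = 12; acc = 13; [j=1]; acc = 15; [i=5]; acc = 15; acc = 16; [j=1]; acc = 18; val = 1; [i=0]; val = 1; [i=1]; val = 1; return 1. Both give 1.
Checked all 270 inputs in the declared domain: the outputs agree on every one.
verdict: equivalent


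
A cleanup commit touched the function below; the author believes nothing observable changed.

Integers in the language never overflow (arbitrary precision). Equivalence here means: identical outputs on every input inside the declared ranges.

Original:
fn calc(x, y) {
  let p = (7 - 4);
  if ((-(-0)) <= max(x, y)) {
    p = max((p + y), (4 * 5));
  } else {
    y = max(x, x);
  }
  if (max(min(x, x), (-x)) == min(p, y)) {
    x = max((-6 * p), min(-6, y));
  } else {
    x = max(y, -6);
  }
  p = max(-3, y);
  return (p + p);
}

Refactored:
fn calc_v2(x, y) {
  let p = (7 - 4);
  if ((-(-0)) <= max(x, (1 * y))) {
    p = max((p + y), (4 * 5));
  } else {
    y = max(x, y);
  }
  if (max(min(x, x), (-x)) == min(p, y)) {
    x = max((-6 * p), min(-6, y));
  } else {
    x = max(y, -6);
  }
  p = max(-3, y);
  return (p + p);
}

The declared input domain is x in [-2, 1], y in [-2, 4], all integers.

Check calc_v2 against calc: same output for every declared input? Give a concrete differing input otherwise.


Input x=-2, y=-1: -4 from calc versus -2 from calc_v2.
verdict: not equivalent; witness: x=-2, y=-1


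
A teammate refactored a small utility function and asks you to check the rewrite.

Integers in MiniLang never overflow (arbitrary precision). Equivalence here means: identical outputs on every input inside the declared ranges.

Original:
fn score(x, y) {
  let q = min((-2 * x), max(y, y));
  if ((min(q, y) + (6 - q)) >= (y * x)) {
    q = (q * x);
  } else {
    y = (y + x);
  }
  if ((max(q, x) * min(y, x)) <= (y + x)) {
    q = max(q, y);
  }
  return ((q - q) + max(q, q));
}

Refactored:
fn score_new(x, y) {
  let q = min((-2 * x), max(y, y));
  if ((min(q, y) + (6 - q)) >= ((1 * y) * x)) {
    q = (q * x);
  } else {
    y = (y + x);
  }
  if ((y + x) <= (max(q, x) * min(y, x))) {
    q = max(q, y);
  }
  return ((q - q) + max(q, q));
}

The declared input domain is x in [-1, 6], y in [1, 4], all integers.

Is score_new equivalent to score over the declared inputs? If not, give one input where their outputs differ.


At x=-1, y=1: score gives -1, score_new gives 1.
verdict: not equivalent; witness: x=-1, y=1


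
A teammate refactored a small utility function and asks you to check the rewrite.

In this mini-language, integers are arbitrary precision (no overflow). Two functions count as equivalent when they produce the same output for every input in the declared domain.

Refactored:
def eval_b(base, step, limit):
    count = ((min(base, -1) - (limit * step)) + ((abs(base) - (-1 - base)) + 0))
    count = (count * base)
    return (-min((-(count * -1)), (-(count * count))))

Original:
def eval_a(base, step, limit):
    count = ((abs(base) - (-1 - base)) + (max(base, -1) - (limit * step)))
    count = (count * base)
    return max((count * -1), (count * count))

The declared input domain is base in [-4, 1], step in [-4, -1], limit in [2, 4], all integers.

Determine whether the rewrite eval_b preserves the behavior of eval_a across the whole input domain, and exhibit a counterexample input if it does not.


At base=-4, step=-4, limit=2: eval_a gives 1024, eval_b gives 400.
verdict: not equivalent; witness: base=-4, step=-4, limit=2


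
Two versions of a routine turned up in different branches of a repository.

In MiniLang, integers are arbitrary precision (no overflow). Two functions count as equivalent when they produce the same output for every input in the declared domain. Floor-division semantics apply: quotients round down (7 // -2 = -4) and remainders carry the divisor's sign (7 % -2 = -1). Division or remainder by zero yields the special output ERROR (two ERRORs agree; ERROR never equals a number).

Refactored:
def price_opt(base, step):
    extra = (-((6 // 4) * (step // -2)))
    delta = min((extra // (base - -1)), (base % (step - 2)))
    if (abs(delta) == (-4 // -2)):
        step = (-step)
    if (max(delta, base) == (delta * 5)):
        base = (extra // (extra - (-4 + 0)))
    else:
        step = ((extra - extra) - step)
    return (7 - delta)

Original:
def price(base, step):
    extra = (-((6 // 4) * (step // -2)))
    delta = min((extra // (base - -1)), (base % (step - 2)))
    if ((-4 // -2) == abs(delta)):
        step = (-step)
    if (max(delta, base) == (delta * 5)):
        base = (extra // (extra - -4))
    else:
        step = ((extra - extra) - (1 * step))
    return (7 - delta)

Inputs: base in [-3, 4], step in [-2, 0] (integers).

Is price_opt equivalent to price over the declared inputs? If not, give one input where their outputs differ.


Side by side, the visible changes include: constant usage differs; arithmetic usage differs.
One worked example (base=1, step=-1) — price: extra = 0; delta = -2; ((-4 // -2) == abs(delta)) -> true; step = 1; (max(delta, base) == (delta * 5)) -> false; step = -1; return 9; price_opt: extra = 0; delta = -2; (abs(delta) == (-4 // -2)) -> true; step = 1; (max(delta, base) == (delta * 5)) -> false; step = -1; return 9; agreement on 9.
An exhaustive pass over the 24 declared inputs shows identical outputs.
verdict: equivalent


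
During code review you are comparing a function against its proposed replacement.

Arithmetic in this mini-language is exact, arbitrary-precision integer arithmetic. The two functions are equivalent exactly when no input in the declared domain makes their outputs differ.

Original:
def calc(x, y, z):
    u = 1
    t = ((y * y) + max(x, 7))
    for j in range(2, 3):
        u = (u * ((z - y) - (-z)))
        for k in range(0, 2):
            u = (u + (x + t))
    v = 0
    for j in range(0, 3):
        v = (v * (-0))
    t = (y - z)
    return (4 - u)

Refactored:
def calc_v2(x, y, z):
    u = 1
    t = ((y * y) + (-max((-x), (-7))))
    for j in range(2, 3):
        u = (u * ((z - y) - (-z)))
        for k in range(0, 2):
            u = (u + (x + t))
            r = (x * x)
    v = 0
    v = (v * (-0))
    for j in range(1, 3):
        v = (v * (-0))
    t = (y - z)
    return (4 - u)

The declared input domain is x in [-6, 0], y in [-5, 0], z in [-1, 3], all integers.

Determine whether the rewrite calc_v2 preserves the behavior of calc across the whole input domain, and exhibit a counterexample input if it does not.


These are not equivalent — on x=-6, y=-5, z=-1 the outputs split (-51 vs -25).
calc: u = 1; t = 32; [j=2]; u = 3; [k=0]; u = 29; [k=1]; u = 55; v = 0; [j=0]; v = 0; [j=1]; v = 0; [j=2]; v = 0; t = -4; return -51
calc_v2: u = 1; t = 19; [j=2]; u = 3; [k=0]; u = 16; r = 36; [k=1]; u = 29; r = 36; v = 0; v = 0; [j=1]; v = 0; [j=2]; v = 0; t = -4; return -25
verdict: not equivalent; witness: x=-6, y=-5, z=-1


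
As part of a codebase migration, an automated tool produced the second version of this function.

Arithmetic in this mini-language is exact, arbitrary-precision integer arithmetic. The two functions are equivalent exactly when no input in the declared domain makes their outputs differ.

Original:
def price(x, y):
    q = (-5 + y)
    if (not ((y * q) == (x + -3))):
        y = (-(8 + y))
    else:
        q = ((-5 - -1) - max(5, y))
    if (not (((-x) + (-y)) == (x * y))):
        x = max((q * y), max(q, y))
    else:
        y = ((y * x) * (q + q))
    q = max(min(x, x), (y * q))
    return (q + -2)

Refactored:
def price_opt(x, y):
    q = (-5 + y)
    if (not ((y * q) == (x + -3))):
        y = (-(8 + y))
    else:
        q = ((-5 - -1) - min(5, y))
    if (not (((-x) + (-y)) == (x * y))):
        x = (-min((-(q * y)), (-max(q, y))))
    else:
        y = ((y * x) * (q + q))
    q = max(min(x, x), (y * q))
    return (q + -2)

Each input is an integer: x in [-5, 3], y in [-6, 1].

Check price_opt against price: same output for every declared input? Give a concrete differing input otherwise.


The one real change (`max(5, y)` became `min(5, y)`) has no effect anywhere in the declared ranges.
Spot check at x=3, y=-1 — price: q=-6, then (not ((y * q) == (x + -3))) is true, then y=-7, then (not (((-x) + (-y)) == (x * y))) is true, then x=42, then q=42, then returns 40. price_opt: q=-6, then (not ((y * q) == (x + -3))) is true, then y=-7, then (not (((-x) + (-y)) == (x * y))) is true, then x=42, then q=42, then returns 40. Both give 40.
Every one of the 72 inputs gives matching results.
verdict: equivalent


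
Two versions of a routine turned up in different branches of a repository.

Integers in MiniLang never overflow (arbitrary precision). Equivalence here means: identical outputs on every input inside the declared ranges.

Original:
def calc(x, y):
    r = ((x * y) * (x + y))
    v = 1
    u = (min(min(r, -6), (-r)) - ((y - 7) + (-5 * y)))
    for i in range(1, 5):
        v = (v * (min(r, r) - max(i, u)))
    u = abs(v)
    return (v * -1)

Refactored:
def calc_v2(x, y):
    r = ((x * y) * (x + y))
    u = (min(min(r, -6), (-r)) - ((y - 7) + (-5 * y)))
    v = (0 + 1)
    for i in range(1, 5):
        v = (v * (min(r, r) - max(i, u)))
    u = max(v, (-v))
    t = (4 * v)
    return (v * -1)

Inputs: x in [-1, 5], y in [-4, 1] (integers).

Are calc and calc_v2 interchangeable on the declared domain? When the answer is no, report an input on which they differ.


The two are interchangeable: min/max/abs usage differs; statement counts differ; arithmetic usage differs; constant usage differs; local variable names differ, and every declared input agrees.
Tracing x=1, y=-2: calc: r = 2; v = 1; u = -7; [i=1]; v = 1; [i=2]; v = 0; [i=3]; v = 0; [i=4]; v = 0; u = 0; return 0 | calc_v2: r = 2; u = -7; v = 1; [i=1]; v = 1; [i=2]; v = 0; [i=3]; v = 0; [i=4]; v = 0; u = 0; t = 0; return 0 — matching result 0.
Checked all 42 inputs in the declared domain: the outputs agree on every one.
verdict: equivalent


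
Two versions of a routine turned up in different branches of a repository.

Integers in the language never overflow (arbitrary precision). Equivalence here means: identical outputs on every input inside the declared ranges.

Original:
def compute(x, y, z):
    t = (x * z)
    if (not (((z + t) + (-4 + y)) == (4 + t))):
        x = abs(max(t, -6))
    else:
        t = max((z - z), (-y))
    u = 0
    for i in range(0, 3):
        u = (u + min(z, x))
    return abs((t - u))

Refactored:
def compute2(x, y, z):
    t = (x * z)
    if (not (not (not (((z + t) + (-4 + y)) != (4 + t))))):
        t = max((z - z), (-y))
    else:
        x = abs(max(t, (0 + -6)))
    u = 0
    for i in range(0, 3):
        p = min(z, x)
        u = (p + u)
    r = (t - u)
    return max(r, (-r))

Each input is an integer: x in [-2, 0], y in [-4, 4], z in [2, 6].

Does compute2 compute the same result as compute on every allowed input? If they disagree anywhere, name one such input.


Reading the diff, among the changes: min/max/abs usage differs, arithmetic usage differs, boolean connective usage differs, constant usage differs, local variable names differ, comparison usage differs, statement counts differ.
Tracing x=0, y=-3, z=5: compute: t becomes 0; next (not (((z + t) + (-4 + y)) == (4 + t))) evaluates to true; next x becomes 0; next u becomes 0; next at i=0:; next u becomes 0; next at i=1:; next u becomes 0; next at i=2:; next u becomes 0; next final value 0 | compute2: t becomes 0; next (not (not (not (((z + t) + (-4 + y)) != (4 + t))))) evaluates to false; next x becomes 0; next u becomes 0; next at i=0:; next p becomes 0; next u becomes 0; next at i=1:; next p becomes 0; next u becomes 0; next at i=2:; next p becomes 0; next u becomes 0; next r becomes 0; next final value 0 — matching result 0.
Checked all 135 inputs in the declared domain: the outputs agree on every one.
verdict: equivalent


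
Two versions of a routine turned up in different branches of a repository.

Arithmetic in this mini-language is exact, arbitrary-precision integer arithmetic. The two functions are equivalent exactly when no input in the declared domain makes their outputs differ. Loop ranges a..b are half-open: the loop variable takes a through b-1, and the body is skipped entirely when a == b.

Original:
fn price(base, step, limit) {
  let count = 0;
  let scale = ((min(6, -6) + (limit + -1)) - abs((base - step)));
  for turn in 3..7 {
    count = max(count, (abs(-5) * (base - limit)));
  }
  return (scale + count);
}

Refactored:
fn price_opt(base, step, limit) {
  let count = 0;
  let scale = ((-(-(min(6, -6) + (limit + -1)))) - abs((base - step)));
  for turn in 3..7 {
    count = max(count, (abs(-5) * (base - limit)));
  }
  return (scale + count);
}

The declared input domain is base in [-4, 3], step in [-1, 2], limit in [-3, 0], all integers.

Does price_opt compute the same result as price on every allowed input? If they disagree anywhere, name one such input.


Although same computation, different form, 128/128 inputs agree.
verdict: equivalent


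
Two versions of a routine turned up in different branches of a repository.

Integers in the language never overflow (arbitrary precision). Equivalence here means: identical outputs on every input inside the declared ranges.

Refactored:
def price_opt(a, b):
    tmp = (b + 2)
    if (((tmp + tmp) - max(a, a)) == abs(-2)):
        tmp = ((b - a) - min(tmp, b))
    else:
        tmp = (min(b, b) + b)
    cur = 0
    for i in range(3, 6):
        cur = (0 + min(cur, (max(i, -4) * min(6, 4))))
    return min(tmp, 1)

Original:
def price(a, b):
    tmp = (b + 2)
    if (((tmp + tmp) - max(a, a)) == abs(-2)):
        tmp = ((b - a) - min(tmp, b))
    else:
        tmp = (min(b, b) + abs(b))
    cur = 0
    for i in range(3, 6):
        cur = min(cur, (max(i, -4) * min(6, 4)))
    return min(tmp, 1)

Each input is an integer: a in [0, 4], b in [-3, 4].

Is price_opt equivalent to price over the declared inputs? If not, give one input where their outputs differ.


The rewrite breaks on a=0, b=-3, where the results are 0 and -6.
price: tmp = -1; (((tmp + tmp) - max(a, a)) == abs(-2)) -> false; tmp = 0; cur = 0; [i=3]; cur = 0; [i=4]; cur = 0; [i=5]; cur = 0; return 0
price_opt: tmp = -1; (((tmp + tmp) - max(a, a)) == abs(-2)) -> false; tmp = -6; cur = 0; [i=3]; cur = 0; [i=4]; cur = 0; [i=5]; cur = 0; return -6
verdict: not equivalent; witness: a=0, b=-3


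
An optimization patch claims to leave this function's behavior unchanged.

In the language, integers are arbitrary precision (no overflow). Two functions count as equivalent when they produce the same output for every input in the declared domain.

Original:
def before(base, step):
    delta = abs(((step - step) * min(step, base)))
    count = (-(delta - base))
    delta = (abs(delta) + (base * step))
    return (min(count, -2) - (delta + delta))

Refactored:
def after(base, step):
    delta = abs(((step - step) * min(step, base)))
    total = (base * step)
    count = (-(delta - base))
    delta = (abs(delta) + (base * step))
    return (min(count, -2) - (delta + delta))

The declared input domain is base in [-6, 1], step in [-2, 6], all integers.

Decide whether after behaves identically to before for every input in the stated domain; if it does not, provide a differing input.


Equivalent — the differences include statement counts differ, arithmetic usage differs, local variable names differ, yet no declared input distinguishes the two.
As a probe, take base=-4, step=-1: before runs delta := 0 | count := -4 | delta := 4 | result -12; after runs delta := 0 | total := 4 | count := -4 | delta := 4 | result -12; both end at -12.
Checked all 72 inputs in the declared domain: the outputs agree on every one.
verdict: equivalent


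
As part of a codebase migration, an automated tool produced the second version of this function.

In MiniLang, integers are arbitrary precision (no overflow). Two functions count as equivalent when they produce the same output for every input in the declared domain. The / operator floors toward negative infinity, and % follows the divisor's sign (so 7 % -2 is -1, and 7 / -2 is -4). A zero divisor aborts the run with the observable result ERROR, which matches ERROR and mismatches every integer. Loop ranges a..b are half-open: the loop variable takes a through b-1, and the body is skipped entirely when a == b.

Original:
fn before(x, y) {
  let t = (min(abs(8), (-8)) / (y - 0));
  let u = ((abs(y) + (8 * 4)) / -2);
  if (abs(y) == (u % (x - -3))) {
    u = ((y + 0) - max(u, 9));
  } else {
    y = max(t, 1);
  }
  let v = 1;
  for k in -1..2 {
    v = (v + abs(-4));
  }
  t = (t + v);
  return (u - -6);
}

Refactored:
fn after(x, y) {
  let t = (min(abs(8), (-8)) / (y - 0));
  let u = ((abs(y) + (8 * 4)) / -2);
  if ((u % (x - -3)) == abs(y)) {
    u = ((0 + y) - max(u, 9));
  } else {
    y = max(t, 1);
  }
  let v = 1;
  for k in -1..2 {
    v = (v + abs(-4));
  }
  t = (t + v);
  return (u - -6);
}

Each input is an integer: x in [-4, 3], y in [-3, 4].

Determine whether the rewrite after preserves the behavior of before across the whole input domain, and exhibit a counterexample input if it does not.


Comparing the listings, the differences include: same computation, different form.
One worked example (x=-3, y=3) — before: t := -3 | u := -18 | divide-by-zero, output ERROR; after: t := -3 | u := -18 | divide-by-zero, output ERROR; agreement on ERROR.
An exhaustive pass over the 64 declared inputs shows identical outputs.
verdict: equivalent


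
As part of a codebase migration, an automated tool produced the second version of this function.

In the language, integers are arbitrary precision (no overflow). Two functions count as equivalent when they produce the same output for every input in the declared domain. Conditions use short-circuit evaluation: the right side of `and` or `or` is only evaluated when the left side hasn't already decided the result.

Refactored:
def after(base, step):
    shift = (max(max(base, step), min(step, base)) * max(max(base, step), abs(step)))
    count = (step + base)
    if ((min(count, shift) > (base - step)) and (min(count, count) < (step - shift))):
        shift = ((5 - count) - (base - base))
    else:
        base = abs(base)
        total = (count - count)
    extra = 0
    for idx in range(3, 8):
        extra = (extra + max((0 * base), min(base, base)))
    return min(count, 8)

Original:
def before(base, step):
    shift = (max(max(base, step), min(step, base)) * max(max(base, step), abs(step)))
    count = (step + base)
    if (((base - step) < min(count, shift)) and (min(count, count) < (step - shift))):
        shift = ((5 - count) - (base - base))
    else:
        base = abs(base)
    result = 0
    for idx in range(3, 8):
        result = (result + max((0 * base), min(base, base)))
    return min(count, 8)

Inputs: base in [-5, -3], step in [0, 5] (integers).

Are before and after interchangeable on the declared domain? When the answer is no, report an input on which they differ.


The two versions differ — the changes include arithmetic usage differs; also local variable names differ; also statement counts differ; also comparison usage differs.
One worked example (base=-5, step=0) — before: shift := 0 | count := -5 | (((base - step) < min(count, shift)) and (min(count, count) < (step - shift))): false | base := 5 | result := 0 | iter idx=3: | result := 5 | iter idx=4: | result := 10 | iter idx=5: | result := 15 | iter idx=6: | result := 20 | iter idx=7: | result := 25 | result -5; after: shift := 0 | count := -5 | ((min(count, shift) > (base - step)) and (min(count, count) < (step - shift))): false | base := 5 | total := 0 | extra := 0 | iter idx=3: | extra := 5 | iter idx=4: | extra := 10 | iter idx=5: | extra := 15 | iter idx=6: | extra := 20 | iter idx=7: | extra := 25 | result -5; agreement on -5.
Checked all 18 inputs in the declared domain: the outputs agree on every one.
verdict: equivalent


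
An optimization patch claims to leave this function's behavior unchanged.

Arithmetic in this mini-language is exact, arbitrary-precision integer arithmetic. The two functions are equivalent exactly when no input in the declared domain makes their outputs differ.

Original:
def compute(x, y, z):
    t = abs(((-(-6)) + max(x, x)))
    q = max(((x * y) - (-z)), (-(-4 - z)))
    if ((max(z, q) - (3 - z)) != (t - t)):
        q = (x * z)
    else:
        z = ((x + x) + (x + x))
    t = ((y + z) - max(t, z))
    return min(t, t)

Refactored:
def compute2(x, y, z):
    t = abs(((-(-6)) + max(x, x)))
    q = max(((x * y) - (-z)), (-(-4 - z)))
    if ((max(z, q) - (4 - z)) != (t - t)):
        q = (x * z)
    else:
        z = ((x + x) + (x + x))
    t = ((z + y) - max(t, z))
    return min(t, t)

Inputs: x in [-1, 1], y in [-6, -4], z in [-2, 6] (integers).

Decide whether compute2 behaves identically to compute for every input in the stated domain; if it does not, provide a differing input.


Consider the input x=-1, y=-6, z=-1.
compute: t = 5; q = 5; ((max(z, q) - (3 - z)) != (t - t)) -> true; q = 1; t = -12; return -12
compute2: t = 5; q = 5; ((max(z, q) - (4 - z)) != (t - t)) -> false; z = -4; t = -15; return -15
-12 != -15, so the rewrite changes behavior.
verdict: not equivalent; witness: x=-1, y=-6, z=-1
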